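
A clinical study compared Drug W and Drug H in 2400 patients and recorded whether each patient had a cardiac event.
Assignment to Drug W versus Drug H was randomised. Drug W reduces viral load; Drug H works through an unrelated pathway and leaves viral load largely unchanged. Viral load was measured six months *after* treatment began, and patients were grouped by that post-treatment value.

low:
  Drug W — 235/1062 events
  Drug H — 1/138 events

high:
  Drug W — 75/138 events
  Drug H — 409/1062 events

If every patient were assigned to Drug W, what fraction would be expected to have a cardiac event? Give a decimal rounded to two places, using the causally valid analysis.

0.26

The distribution of viral load is itself part of what the drug does — it is an intermediate outcome. Holding it fixed would remove that part of the effect; the total effect is the pooled difference.
So P(outcome | do(Drug W)) is just the pooled rate for Drug W: 310/1200 = 0.258.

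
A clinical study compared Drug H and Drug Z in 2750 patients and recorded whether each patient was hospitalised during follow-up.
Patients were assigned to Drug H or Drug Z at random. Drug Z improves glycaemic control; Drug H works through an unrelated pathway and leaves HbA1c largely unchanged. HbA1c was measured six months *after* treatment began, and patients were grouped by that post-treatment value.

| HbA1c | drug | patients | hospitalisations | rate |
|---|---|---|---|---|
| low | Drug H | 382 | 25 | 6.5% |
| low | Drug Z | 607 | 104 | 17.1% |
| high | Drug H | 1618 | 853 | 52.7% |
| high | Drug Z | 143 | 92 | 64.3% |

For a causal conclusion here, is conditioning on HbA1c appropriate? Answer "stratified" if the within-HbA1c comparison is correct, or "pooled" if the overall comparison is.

HbA1c lies on the pathway drug → HbA1c → outcome, so adjusting for it blocks the indirect effect. For the total causal effect of drug, use the unadjusted pooled rates.
Pooled: Drug H 43.9% vs Drug Z 26.1%; Drug Z is lower overall.

pooled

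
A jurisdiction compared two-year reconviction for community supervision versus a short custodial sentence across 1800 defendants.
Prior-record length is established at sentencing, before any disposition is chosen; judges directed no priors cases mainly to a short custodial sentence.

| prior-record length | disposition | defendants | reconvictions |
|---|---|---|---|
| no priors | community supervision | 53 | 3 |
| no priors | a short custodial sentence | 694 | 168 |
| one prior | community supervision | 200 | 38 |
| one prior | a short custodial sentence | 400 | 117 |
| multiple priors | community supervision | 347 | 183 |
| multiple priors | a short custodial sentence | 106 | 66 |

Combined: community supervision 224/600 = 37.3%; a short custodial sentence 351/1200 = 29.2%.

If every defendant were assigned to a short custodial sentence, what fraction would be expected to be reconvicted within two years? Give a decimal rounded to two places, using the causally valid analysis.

Prior-record length differs across dispositions for reasons unrelated to any effect of the disposition itself, and it separately predicts the outcome — a classic confounder. We must compare within prior-record length levels.
Standardising a short custodial sentence to the population prior-record length mix: 0.415·168/694 + 0.333·117/400 + 0.252·66/106 = 0.355.

0.35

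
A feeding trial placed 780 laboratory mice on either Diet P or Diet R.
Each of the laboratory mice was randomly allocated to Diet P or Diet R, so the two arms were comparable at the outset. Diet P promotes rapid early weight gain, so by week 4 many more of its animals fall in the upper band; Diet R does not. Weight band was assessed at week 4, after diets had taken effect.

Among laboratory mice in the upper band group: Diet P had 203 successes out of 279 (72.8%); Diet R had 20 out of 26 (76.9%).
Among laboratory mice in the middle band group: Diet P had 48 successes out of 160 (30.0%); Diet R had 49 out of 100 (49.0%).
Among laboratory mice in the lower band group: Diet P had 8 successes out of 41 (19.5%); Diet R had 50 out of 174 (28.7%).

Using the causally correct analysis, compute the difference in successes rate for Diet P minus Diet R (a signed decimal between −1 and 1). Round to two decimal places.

Week-4 weight band lies on the pathway diet → week-4 weight band → outcome, so adjusting for it blocks the indirect effect. For the total causal effect of diet, use the unadjusted pooled rates.
The causal difference is the pooled difference: 0.540 − 0.397 = +0.143.

+0.14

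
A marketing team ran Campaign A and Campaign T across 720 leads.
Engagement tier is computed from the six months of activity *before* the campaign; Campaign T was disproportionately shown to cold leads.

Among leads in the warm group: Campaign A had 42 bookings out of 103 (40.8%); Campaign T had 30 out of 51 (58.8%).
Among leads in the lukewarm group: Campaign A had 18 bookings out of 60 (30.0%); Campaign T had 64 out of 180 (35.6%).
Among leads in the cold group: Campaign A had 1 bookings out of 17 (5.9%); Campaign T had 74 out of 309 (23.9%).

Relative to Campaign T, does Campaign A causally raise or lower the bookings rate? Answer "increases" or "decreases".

decreases

The stratified and pooled comparisons disagree (Campaign T wins within each engagement tier; Campaign A wins overall), so the answer turns on the causal role of engagement tier.
The imbalance in engagement tier arose from how leads were allocated, not from anything the campaign did; and engagement tier independently affects the outcome. The pooled gap is confounded — condition on engagement tier.
Within each level — warm: 40.8% vs 58.8%; lukewarm: 30.0% vs 35.6%; cold: 5.9% vs 23.9% — Campaign T is higher every time.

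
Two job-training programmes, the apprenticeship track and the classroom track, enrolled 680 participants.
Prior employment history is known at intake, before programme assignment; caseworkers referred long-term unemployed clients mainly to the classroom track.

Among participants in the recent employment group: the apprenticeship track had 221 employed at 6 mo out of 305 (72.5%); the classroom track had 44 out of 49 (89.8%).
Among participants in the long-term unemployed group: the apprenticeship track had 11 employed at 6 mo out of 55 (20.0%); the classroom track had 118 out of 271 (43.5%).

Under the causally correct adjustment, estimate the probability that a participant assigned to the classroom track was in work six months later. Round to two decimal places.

Here prior employment history is a common cause — it drives both which programme a case falls under and the outcome. The crude comparison mixes populations; the stratum-specific rates are the causally relevant ones.
Standardising the classroom track to the population prior employment history mix: 0.521·44/49 + 0.479·118/271 = 0.676.

0.68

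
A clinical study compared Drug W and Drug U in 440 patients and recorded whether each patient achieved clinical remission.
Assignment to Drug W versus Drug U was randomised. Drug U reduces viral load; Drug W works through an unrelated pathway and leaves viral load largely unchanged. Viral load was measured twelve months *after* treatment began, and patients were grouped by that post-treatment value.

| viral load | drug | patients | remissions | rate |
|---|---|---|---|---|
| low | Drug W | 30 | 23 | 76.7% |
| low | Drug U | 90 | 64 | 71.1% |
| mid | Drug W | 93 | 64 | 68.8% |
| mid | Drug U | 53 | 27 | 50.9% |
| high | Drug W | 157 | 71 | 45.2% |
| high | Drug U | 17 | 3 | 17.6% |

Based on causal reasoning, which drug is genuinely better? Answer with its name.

Viral load lies on the pathway drug → viral load → outcome, so adjusting for it blocks the indirect effect. For the total causal effect of drug, use the unadjusted pooled rates.
Pooled: Drug W 56.4% vs Drug U 58.8%; Drug U is higher overall.

Drug U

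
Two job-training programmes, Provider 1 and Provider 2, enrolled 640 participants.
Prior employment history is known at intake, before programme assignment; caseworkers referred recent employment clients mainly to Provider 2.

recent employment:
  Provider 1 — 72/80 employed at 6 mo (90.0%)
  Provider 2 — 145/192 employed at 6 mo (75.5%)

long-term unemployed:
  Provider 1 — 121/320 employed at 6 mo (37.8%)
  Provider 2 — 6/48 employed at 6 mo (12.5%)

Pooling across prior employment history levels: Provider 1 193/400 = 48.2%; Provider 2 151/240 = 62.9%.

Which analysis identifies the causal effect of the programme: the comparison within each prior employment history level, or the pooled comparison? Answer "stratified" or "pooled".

stratified

Since prior employment history is a pre-existing factor (not a product of the programme) and it affects the outcome on its own, it is a confounder. The stratified rates, not the pooled rate, identify the causal effect.
Within each level — recent employment: 90.0% vs 75.5%; long-term unemployed: 37.8% vs 12.5% — Provider 1 is higher every time.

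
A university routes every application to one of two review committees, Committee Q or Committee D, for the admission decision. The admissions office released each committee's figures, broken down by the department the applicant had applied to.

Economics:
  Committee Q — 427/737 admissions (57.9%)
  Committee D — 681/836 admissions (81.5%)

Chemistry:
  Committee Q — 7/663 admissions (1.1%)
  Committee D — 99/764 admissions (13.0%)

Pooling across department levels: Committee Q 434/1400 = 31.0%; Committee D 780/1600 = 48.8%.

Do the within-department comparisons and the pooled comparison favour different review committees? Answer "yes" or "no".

no

Within each department level (Economics 57.9% vs 81.5%; Chemistry 1.1% vs 13.0%), Committee D has the higher rate every time. Pooled: 31.0% vs 48.8% — Committee D has the higher rate overall. They agree.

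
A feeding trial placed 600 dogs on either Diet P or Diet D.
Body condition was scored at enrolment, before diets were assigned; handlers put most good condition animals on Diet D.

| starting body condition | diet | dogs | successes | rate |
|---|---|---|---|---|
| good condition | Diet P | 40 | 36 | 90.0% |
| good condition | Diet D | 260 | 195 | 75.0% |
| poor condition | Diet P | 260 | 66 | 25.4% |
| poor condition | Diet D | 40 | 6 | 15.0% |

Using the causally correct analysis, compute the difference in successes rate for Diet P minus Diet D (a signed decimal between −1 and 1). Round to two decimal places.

+0.13

The stratified and pooled comparisons disagree (Diet P wins within each starting body condition; Diet D wins overall), so the answer turns on the causal role of starting body condition.
Starting body condition differs across diets for reasons unrelated to any effect of the diet itself, and it separately predicts the outcome — a classic confounder. We must compare within starting body condition levels.
Adjusting over the population distribution of starting body condition: 0.500·(0.900−0.750) + 0.500·(0.254−0.150) = +0.127.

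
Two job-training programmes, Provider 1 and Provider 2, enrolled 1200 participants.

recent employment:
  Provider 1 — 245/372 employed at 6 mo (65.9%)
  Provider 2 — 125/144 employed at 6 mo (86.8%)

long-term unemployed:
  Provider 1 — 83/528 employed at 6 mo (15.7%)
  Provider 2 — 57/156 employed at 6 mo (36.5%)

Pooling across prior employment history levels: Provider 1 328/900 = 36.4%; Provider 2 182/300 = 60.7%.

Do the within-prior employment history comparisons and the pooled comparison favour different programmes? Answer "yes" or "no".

Within each prior employment history level (recent employment 65.9% vs 86.8%; long-term unemployed 15.7% vs 36.5%), Provider 2 has the higher rate every time. Pooled: 36.4% vs 60.7% — Provider 2 has the higher rate overall. They agree.

no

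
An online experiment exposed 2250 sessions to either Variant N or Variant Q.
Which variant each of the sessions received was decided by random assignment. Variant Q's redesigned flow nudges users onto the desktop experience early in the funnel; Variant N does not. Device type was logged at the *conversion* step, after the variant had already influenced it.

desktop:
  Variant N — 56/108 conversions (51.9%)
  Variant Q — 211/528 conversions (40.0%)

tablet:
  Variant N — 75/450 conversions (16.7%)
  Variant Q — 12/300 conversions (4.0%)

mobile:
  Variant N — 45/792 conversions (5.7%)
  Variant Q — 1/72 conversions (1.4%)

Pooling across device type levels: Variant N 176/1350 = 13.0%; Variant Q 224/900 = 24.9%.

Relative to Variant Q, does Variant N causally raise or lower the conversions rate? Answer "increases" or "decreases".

Variant N is higher inside every device type stratum but Variant Q is higher in aggregate. Whether to stratify depends on how device type relates to the variant.
The distribution of device type is itself part of what the variant does — it is an intermediate outcome. Holding it fixed would remove that part of the effect; the total effect is the pooled difference.
Pooled: Variant N 13.0% vs Variant Q 24.9%; Variant Q is higher overall.

decreases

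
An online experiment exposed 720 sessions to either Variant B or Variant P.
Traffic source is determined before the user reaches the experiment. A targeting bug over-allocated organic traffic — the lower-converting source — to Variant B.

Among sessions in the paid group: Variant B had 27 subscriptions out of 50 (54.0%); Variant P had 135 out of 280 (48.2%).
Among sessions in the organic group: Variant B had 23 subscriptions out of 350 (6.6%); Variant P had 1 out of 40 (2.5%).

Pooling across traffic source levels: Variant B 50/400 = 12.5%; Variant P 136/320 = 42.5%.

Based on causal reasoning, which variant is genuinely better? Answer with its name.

Variant B is higher inside every traffic source stratum but Variant P is higher in aggregate. Whether to stratify depends on how traffic source relates to the variant.
Here traffic source is a common cause — it drives both which variant a case falls under and the outcome. The crude comparison mixes populations; the stratum-specific rates are the causally relevant ones.
Within each level — paid: 54.0% vs 48.2%; organic: 6.6% vs 2.5% — Variant B is higher every time.

Variant B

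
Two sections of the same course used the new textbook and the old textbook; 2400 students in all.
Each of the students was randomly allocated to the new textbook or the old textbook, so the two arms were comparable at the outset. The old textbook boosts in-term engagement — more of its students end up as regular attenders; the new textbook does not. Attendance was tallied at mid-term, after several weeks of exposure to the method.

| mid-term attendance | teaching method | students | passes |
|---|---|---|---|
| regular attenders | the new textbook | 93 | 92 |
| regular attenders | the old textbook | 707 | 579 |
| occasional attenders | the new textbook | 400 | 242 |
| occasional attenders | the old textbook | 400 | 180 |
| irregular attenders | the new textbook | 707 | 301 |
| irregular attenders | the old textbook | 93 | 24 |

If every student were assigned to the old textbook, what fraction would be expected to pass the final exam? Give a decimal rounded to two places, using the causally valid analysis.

0.65

The mid-term attendance-specific comparison favours the new textbook throughout, but the pooled figures favour the old textbook. The question is whether to condition on mid-term attendance.
Mid-term attendance lies on the pathway teaching method → mid-term attendance → outcome, so adjusting for it blocks the indirect effect. For the total causal effect of teaching method, use the unadjusted pooled rates.
So P(outcome | do(the old textbook)) is just the pooled rate for the old textbook: 783/1200 = 0.652.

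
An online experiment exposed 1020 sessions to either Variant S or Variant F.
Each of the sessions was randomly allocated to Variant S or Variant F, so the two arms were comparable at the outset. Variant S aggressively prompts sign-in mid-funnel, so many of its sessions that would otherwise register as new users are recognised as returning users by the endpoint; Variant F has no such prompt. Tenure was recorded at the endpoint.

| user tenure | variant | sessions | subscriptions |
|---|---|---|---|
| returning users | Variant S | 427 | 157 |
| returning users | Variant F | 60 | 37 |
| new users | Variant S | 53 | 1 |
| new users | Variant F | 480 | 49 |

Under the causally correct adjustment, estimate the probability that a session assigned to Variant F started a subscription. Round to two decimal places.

Because the variant influences user tenure, user tenure is a post-treatment mediator, not a confounder. Stratifying on it would bias the estimate; the causal effect is the crude pooled difference.
So P(outcome | do(Variant F)) is just the pooled rate for Variant F: 86/540 = 0.159.

0.16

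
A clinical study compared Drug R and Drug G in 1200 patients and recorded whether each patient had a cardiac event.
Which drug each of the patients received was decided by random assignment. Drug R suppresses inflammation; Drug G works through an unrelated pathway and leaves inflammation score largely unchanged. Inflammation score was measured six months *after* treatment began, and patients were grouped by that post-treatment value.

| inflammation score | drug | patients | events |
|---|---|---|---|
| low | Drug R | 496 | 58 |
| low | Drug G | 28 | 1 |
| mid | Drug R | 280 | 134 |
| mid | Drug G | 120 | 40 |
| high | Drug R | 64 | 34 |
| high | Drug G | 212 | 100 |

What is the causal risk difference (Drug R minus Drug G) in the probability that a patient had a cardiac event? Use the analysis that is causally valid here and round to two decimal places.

Inflammation score here is a post-treatment variable shaped by the drug; conditioning on it would introduce bias rather than remove it. The overall comparison is the causal one.
The causal difference is the pooled difference: 0.269 − 0.392 = -0.123.

-0.12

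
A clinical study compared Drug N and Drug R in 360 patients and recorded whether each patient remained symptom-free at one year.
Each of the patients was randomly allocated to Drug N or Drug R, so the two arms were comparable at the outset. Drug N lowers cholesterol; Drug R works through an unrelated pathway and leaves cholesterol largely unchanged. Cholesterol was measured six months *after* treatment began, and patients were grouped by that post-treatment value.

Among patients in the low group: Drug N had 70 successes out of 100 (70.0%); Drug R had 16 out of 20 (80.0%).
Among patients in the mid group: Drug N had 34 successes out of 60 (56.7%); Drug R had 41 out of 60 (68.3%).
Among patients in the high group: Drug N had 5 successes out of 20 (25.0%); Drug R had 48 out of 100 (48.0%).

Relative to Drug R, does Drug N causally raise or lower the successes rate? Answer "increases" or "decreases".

increases

Drug R is higher inside every cholesterol stratum but Drug N is higher in aggregate. Whether to stratify depends on how cholesterol relates to the drug.
Cholesterol is downstream of the drug. One should not condition on a consequence of treatment, so the overall rates are the right comparison.
Pooled: Drug N 60.6% vs Drug R 58.3%; Drug N is higher overall.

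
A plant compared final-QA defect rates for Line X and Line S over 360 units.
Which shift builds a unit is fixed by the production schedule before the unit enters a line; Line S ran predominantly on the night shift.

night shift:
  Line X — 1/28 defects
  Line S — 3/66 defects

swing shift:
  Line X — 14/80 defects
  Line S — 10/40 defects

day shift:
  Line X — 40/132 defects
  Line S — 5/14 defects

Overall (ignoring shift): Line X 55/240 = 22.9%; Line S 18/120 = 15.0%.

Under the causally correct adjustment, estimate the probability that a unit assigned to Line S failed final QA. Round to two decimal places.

Within every shift level Line X has the lower rate, yet pooled Line S does — Simpson's reversal.
The imbalance in shift arose from how units were allocated, not from anything the line did; and shift independently affects the outcome. The pooled gap is confounded — condition on shift.
Standardising Line S to the population shift mix: 0.261·3/66 + 0.333·10/40 + 0.406·5/14 = 0.240.

0.24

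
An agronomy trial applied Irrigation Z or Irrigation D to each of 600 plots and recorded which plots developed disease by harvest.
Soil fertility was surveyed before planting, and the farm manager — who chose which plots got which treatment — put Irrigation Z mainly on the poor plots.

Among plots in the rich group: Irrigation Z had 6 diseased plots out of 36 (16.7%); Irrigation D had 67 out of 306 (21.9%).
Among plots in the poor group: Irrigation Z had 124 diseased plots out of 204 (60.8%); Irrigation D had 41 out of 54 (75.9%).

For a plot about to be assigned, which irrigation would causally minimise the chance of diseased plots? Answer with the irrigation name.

Irrigation Z

The stratified and pooled comparisons disagree (Irrigation Z wins within each soil fertility; Irrigation D wins overall), so the answer turns on the causal role of soil fertility.
Nothing the irrigation does changes soil fertility; the imbalance is an allocation artefact. With soil fertility also predicting the outcome, the pooled figure is confounded, and the within-stratum comparison is the causal one.
Within each level — rich: 16.7% vs 21.9%; poor: 60.8% vs 75.9% — Irrigation Z is lower every time.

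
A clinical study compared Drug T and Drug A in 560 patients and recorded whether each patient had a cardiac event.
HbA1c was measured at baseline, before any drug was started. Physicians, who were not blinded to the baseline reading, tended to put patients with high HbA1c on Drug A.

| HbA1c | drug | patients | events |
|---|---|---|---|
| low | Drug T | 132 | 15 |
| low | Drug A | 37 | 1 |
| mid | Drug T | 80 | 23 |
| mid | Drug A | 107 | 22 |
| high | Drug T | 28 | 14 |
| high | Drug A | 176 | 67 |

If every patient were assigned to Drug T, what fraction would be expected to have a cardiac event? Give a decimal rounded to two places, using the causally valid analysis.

Here HbA1c is a common cause — it drives both which drug a case falls under and the outcome. The crude comparison mixes populations; the stratum-specific rates are the causally relevant ones.
Standardising Drug T to the population HbA1c mix: 0.302·15/132 + 0.334·23/80 + 0.364·14/28 = 0.312.

0.31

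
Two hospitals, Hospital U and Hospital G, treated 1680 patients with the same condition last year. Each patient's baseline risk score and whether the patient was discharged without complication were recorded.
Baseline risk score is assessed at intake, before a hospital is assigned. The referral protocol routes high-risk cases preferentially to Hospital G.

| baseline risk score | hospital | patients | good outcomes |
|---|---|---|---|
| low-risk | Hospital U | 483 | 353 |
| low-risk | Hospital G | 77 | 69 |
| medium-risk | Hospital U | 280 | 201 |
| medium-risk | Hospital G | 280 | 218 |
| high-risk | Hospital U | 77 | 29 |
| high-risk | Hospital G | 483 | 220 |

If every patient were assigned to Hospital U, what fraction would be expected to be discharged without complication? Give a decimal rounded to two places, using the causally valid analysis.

0.61

Baseline risk score differs across hospitals for reasons unrelated to any effect of the hospital itself, and it separately predicts the outcome — a classic confounder. We must compare within baseline risk score levels.
Standardising Hospital U to the population baseline risk score mix: 0.333·353/483 + 0.333·201/280 + 0.333·29/77 = 0.608.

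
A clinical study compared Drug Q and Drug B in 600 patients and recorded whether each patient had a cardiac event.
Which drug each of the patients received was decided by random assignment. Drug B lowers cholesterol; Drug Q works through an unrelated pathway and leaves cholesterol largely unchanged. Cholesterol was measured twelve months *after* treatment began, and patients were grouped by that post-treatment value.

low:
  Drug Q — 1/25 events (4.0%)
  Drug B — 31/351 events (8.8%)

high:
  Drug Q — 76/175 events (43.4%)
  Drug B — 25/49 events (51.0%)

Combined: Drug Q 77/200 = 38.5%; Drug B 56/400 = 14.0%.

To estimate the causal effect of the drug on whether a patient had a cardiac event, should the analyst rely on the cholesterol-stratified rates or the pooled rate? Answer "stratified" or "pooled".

pooled

Stratifying would compare drugs among patients the drugs themselves sorted into cholesterol groups — a form of selection on an intermediate. The unconditioned pooled rates give the total causal effect.
Pooled: Drug Q 38.5% vs Drug B 14.0%; Drug B is lower overall.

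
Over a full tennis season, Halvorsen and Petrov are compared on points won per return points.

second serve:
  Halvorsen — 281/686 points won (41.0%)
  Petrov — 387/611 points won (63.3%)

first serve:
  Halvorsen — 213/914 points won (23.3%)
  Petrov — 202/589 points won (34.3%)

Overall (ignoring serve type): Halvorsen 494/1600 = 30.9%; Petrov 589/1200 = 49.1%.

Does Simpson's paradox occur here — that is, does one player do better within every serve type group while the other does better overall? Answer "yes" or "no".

no

Within each serve type level (second serve 41.0% vs 63.3%; first serve 23.3% vs 34.3%), Petrov has the higher rate every time. Pooled: 30.9% vs 49.1% — Petrov has the higher rate overall. They agree.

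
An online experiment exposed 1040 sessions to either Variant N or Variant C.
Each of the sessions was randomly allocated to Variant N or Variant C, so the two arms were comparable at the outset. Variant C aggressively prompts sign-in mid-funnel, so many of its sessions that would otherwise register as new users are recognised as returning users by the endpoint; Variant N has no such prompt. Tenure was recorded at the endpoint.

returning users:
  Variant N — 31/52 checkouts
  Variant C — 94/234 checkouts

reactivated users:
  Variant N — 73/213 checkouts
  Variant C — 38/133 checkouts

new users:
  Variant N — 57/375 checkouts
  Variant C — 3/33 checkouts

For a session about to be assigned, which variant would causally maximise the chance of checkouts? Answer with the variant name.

Variant C

Variant N is higher inside every user tenure stratum but Variant C is higher in aggregate. Whether to stratify depends on how user tenure relates to the variant.
Because the variant influences user tenure, user tenure is a post-treatment mediator, not a confounder. Stratifying on it would bias the estimate; the causal effect is the crude pooled difference.
Pooled: Variant N 25.2% vs Variant C 33.8%; Variant C is higher overall.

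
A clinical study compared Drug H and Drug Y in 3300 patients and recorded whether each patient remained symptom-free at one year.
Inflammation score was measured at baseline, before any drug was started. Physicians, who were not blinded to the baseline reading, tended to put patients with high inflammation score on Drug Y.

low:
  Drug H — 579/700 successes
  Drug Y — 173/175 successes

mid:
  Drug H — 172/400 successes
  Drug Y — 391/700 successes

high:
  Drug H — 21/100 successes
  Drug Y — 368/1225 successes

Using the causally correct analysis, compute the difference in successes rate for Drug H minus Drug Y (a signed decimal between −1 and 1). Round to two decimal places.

-0.12

Inflammation score is set before the drug has any effect — it is not caused by the drug — and it independently drives the outcome. That makes it a confounder, so the causal comparison is within inflammation score levels.
Adjusting over the population distribution of inflammation score: 0.265·(0.827−0.989) + 0.333·(0.430−0.559) + 0.402·(0.210−0.300) = -0.122.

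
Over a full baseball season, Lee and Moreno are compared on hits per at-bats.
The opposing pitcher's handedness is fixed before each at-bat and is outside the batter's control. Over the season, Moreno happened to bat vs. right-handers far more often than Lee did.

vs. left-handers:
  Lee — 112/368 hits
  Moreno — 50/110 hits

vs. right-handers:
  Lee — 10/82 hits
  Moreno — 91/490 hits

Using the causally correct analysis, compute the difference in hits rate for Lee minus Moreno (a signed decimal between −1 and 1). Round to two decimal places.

-0.10

Pitcher handedness differs across players for reasons unrelated to any effect of the player itself, and it separately predicts the outcome — a classic confounder. We must compare within pitcher handedness levels.
Adjusting over the population distribution of pitcher handedness: 0.455·(0.304−0.455) + 0.545·(0.122−0.186) = -0.103.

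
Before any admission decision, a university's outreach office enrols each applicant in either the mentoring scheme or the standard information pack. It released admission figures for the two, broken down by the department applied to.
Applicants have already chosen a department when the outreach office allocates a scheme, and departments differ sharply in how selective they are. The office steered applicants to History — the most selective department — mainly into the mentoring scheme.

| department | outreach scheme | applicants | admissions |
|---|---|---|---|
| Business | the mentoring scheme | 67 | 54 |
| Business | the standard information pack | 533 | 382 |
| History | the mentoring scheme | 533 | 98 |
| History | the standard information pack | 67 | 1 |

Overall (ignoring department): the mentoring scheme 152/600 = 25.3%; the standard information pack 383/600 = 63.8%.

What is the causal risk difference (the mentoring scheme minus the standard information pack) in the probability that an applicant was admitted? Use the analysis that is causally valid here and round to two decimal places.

+0.13

the mentoring scheme is higher inside every department stratum but the standard information pack is higher in aggregate. Whether to stratify depends on how department relates to the outreach scheme.
Nothing the outreach scheme does changes department; the imbalance is an allocation artefact. With department also predicting the outcome, the pooled figure is confounded, and the within-stratum comparison is the causal one.
Adjusting over the population distribution of department: 0.500·(0.806−0.717) + 0.500·(0.184−0.015) = +0.129.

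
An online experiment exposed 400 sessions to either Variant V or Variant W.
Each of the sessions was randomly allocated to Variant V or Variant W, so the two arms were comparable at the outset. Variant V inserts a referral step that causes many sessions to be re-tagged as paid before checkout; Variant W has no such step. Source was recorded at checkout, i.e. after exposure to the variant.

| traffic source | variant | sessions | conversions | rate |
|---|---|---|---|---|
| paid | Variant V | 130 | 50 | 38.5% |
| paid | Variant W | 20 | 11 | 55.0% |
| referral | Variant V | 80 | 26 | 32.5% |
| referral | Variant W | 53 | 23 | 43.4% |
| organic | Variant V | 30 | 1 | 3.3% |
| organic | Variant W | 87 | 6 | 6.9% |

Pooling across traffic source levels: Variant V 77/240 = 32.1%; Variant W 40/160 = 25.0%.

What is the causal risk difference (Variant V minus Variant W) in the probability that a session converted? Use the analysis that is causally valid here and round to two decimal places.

+0.07

The stratified and pooled comparisons disagree (Variant W wins within each traffic source; Variant V wins overall), so the answer turns on the causal role of traffic source.
Traffic source is recorded after the variant and is itself shifted by it — it sits on the causal path from variant to outcome. Conditioning on a mediator would strip out part of the effect we want; the pooled comparison gives the total causal effect.
The causal difference is the pooled difference: 0.321 − 0.250 = +0.071.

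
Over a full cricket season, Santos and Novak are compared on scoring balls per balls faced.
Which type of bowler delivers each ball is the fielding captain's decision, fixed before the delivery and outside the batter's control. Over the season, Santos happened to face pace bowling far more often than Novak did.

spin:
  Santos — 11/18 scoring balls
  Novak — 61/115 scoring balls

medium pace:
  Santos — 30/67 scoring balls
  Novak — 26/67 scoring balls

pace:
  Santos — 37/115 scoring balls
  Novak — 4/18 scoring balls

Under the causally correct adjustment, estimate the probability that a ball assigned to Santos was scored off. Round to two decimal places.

0.46

The imbalance in bowling type arose from how balls faced were allocated, not from anything the player did; and bowling type independently affects the outcome. The pooled gap is confounded — condition on bowling type.
Standardising Santos to the population bowling type mix: 0.333·11/18 + 0.335·30/67 + 0.333·37/115 = 0.460.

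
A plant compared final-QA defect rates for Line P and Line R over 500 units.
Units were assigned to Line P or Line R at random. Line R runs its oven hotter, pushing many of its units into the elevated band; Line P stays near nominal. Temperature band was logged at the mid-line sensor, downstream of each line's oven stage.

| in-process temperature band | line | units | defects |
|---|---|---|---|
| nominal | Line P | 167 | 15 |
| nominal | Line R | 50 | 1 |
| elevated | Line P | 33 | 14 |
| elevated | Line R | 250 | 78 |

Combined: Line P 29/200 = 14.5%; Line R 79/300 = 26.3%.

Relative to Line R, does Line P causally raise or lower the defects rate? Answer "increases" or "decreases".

decreases

The stratified and pooled comparisons disagree (Line R wins within each in-process temperature band; Line P wins overall), so the answer turns on the causal role of in-process temperature band.
Stratifying would compare lines among units the lines themselves sorted into in-process temperature band groups — a form of selection on an intermediate. The unconditioned pooled rates give the total causal effect.
Pooled: Line P 14.5% vs Line R 26.3%; Line P is lower overall.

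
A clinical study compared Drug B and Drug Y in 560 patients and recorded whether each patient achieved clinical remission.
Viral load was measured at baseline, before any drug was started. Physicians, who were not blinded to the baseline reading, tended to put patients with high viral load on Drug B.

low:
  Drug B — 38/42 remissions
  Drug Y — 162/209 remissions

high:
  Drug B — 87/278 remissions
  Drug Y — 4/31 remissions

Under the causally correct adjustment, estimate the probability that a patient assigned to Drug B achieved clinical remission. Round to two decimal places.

The viral load-specific comparison favours Drug B throughout, but the pooled figures favour Drug Y. The question is whether to condition on viral load.
Here viral load is a common cause — it drives both which drug a case falls under and the outcome. The crude comparison mixes populations; the stratum-specific rates are the causally relevant ones.
Standardising Drug B to the population viral load mix: 0.448·38/42 + 0.552·87/278 = 0.578.

0.58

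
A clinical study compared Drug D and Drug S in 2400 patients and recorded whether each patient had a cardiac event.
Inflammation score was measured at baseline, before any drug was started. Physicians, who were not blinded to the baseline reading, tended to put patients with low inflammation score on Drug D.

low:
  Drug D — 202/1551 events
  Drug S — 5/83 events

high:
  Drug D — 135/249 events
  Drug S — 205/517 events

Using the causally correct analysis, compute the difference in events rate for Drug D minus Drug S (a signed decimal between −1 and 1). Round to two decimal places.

Here inflammation score is a common cause — it drives both which drug a case falls under and the outcome. The crude comparison mixes populations; the stratum-specific rates are the causally relevant ones.
Adjusting over the population distribution of inflammation score: 0.681·(0.130−0.060) + 0.319·(0.542−0.397) = +0.094.

+0.09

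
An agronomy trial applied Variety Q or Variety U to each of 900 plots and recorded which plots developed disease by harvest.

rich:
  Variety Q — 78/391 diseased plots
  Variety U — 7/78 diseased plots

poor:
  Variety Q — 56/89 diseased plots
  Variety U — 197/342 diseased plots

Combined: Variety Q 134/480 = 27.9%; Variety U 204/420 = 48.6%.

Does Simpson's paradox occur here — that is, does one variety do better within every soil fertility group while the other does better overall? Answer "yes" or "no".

yes

Within each soil fertility level (rich 19.9% vs 9.0%; poor 62.9% vs 57.6%), Variety U has the lower rate every time. Pooled: 27.9% vs 48.6% — Variety Q has the lower rate overall. The two comparisons disagree.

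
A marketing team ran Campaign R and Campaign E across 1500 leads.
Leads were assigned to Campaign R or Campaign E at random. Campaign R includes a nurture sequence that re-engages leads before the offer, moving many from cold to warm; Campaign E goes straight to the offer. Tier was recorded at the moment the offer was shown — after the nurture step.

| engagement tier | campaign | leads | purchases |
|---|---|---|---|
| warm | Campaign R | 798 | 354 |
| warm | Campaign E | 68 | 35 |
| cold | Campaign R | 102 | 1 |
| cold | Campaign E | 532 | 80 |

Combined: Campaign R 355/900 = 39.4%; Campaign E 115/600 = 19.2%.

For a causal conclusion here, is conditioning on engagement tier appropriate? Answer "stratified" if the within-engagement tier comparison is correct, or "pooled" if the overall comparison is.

Engagement tier is recorded after the campaign and is itself shifted by it — it sits on the causal path from campaign to outcome. Conditioning on a mediator would strip out part of the effect we want; the pooled comparison gives the total causal effect.
Pooled: Campaign R 39.4% vs Campaign E 19.2%; Campaign R is higher overall.

pooled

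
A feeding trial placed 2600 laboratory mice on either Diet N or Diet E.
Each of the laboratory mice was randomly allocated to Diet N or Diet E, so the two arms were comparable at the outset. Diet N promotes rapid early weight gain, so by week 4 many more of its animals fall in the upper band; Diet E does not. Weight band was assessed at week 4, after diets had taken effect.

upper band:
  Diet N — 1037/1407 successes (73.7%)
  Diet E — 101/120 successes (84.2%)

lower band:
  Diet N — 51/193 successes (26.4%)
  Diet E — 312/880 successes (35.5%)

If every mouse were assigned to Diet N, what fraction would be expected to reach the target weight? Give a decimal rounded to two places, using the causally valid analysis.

0.68

The stratified and pooled comparisons disagree (Diet E wins within each week-4 weight band; Diet N wins overall), so the answer turns on the causal role of week-4 weight band.
Week-4 weight band is recorded after the diet and is itself shifted by it — it sits on the causal path from diet to outcome. Conditioning on a mediator would strip out part of the effect we want; the pooled comparison gives the total causal effect.
So P(outcome | do(Diet N)) is just the pooled rate for Diet N: 1088/1600 = 0.680.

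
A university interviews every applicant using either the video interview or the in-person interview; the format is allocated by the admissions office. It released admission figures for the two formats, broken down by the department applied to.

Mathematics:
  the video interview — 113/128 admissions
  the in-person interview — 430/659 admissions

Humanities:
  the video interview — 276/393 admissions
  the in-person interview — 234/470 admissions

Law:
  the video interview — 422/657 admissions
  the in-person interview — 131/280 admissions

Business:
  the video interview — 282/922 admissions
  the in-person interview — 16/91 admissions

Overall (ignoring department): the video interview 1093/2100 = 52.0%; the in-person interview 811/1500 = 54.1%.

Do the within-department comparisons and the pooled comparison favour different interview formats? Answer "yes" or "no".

Within each department level (Mathematics 88.3% vs 65.3%; Humanities 70.2% vs 49.8%; Law 64.2% vs 46.8%; Business 30.6% vs 17.6%), the video interview has the higher rate every time. Pooled: 52.0% vs 54.1% — the in-person interview has the higher rate overall. The two comparisons disagree.

yes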